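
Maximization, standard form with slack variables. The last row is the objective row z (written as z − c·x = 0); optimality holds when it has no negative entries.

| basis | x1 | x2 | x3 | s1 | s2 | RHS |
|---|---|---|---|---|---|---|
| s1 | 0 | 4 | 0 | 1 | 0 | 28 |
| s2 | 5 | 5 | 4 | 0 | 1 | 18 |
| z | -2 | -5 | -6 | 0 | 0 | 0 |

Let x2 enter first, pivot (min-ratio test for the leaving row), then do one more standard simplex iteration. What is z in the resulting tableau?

27

Ratio test on column x2 — row 1: 28/4 = 7; row 2: 18/5 = 18/5. Minimum is 18/5 at row 2 (s2 leaves); pivot element 5.
Pivot on row 2; the z-row RHS becomes 0 − (-5)·(18/5) = 18.
Next entering variable (most negative z-row entry -2): x3.
Ratio test on column x3 — row 1: entry -16/5 ≤ 0; row 2: (18/5)/(4/5) = 9/2. Minimum is 9/2 at row 2 (x2 leaves); pivot element 4/5.
After the second pivot the z-row RHS is 18 − (-2)·(9/2) = 27.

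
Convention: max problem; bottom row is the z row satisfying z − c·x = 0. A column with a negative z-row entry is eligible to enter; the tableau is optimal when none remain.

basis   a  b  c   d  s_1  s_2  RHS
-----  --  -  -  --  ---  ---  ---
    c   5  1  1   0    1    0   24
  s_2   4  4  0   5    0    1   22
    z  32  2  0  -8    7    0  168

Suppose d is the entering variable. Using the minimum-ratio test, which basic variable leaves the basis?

s_2

Column d entries and ratios — c: 0 ≤ 0, skip; s_2: 22/5 = 22/5.
Smallest ratio is 22/5 in the row of s_2, so s_2 leaves.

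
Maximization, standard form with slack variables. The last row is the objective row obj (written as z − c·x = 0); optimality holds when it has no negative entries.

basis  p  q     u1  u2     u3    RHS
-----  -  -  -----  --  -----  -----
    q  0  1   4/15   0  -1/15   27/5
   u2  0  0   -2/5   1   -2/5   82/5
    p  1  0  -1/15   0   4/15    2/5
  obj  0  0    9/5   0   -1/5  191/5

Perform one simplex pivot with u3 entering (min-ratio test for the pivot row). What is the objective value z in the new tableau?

Ratio test on column u3 — row 1: entry -1/15 ≤ 0; row 2: entry -2/5 ≤ 0; row 3: (2/5)/(4/15) = 3/2. Minimum is 3/2 at row 3 (p leaves); pivot element 4/15.
Pivot on row 3; the obj-row RHS becomes 191/5 − (-1/5)·(3/2) = 77/2.

77/2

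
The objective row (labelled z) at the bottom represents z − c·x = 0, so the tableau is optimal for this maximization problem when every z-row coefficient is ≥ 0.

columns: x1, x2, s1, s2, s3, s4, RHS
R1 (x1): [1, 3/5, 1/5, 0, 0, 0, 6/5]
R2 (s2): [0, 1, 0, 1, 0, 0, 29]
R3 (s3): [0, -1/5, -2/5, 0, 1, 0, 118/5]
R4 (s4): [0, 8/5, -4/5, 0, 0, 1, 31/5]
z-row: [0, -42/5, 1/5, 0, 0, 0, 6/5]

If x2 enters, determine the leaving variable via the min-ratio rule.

x1

Column x2 entries and ratios — x1: (6/5)/(3/5) = 2; s2: 29/1 = 29; s3: -1/5 ≤ 0, skip; s4: (31/5)/(8/5) = 31/8.
Smallest ratio is 2 in the row of x1, so x1 leaves.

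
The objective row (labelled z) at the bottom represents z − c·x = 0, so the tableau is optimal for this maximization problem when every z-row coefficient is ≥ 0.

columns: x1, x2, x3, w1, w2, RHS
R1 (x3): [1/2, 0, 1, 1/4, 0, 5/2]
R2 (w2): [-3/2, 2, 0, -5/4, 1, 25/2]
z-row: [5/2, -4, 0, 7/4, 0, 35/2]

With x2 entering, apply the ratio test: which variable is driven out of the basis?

w2

Column x2 entries and ratios — x3: 0 ≤ 0, skip; w2: (25/2)/2 = 25/4.
Smallest ratio is 25/4 in the row of w2, so w2 leaves.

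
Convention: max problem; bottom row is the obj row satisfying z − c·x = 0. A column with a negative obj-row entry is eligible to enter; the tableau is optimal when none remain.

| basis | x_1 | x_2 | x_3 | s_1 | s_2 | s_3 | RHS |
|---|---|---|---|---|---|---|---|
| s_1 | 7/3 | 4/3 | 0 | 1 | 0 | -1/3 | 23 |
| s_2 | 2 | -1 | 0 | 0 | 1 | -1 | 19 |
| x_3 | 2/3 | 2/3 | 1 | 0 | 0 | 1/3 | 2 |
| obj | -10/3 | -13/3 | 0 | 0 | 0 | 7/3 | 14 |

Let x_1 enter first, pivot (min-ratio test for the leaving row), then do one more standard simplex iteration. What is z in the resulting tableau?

Ratio test on column x_1 — row 1: 23/(7/3) = 69/7; row 2: 19/2 = 19/2; row 3: 2/(2/3) = 3. Minimum is 3 at row 3 (x_3 leaves); pivot element 2/3.
Pivot on row 3; the obj-row RHS becomes 14 − (-10/3)·3 = 24.
Next entering variable (most negative obj-row entry -1): x_2.
Ratio test on column x_2 — row 1: entry -1 ≤ 0; row 2: entry -3 ≤ 0; row 3: 3/1 = 3. Minimum is 3 at row 3 (x_1 leaves); pivot element 1.
After the second pivot the obj-row RHS is 24 − (-1)·3 = 27.

27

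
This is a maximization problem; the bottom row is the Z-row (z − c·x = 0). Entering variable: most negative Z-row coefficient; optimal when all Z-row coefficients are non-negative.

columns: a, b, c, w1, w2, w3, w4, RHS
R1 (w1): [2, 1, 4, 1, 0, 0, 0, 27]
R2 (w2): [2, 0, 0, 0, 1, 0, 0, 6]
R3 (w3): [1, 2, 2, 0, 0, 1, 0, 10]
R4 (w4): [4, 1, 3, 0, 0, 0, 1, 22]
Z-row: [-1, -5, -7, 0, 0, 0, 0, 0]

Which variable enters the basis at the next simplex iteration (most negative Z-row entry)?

c

Negative Z-row entries: a: -1, b: -5, c: -7.
The most negative is -7 in column c, so c enters.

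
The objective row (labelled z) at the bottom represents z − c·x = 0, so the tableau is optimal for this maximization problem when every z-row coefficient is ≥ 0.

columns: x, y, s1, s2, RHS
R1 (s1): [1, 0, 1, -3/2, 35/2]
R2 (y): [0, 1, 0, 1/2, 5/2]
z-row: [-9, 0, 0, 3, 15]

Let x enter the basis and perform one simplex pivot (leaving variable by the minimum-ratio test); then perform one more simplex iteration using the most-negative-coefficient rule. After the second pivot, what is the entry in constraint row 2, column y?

2

Ratio test on column x — row 1: (35/2)/1 = 35/2; row 2: entry 0 ≤ 0. Minimum is 35/2 at row 1 (s1 leaves); pivot element 1.
Divide row 1 by 1; eliminate column x from the other rows.
Second iteration: most negative z-row entry is -21/2 in column s2, so s2 enters.
Ratio test on column s2 — row 1: entry -3/2 ≤ 0; row 2: (5/2)/(1/2) = 5. Minimum is 5 at row 2 (y leaves); pivot element 1/2.
Divide row 2 by 1/2; eliminate column s2 from the other rows.
After both pivots, the entry at constraint row 2, column y is 2.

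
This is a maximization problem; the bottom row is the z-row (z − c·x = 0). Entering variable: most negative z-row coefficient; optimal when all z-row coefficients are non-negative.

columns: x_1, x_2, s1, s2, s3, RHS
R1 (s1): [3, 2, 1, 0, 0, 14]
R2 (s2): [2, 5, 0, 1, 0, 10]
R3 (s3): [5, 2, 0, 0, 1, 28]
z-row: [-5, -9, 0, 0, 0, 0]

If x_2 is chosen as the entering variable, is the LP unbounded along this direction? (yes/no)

Column x_2 has positive entries in row(s) 1, 2, 3, so the ratio test bounds it — not unbounded.

no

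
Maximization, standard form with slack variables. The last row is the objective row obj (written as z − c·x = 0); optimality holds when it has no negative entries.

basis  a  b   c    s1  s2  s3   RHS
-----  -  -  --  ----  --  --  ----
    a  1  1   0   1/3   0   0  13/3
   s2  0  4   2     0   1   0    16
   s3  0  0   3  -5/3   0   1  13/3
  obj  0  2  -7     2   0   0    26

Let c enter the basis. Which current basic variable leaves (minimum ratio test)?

Column c entries and ratios — a: 0 ≤ 0, skip; s2: 16/2 = 8; s3: (13/3)/3 = 13/9.
Smallest ratio is 13/9 in the row of s3, so s3 leaves.

s3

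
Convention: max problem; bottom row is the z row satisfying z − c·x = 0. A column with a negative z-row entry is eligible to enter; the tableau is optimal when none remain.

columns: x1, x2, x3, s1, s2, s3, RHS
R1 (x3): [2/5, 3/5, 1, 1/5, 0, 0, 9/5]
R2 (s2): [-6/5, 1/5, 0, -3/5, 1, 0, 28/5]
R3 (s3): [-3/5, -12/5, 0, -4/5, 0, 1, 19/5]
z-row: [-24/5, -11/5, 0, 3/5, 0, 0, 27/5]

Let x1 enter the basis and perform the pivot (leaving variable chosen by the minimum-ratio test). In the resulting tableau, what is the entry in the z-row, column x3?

Ratio test on column x1 — row 1: (9/5)/(2/5) = 9/2; row 2: entry -6/5 ≤ 0; row 3: entry -3/5 ≤ 0. Minimum is 9/2 at row 1 (x3 leaves); pivot element 2/5.
Divide row 1 by 2/5; eliminate column x1 from the other rows.
z-row update in column x3: 0 − (-24/5)·(5/2) = 12.

12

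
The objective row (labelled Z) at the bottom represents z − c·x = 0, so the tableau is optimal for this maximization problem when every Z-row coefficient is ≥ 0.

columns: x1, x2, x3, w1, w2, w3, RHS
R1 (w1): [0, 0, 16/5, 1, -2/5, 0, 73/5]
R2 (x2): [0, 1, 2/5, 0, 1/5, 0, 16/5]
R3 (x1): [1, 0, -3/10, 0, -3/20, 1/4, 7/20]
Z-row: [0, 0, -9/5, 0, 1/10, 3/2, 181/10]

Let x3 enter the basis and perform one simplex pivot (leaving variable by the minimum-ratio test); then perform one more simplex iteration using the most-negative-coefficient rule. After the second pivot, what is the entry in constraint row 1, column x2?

1/2

Ratio test on column x3 — row 1: (73/5)/(16/5) = 73/16; row 2: (16/5)/(2/5) = 8; row 3: entry -3/10 ≤ 0. Minimum is 73/16 at row 1 (w1 leaves); pivot element 16/5.
Divide row 1 by 16/5; eliminate column x3 from the other rows.
Second iteration: most negative Z-row entry is -1/8 in column w2, so w2 enters.
Ratio test on column w2 — row 1: entry -1/8 ≤ 0; row 2: (11/8)/(1/4) = 11/2; row 3: entry -3/16 ≤ 0. Minimum is 11/2 at row 2 (x2 leaves); pivot element 1/4.
Divide row 2 by 1/4; eliminate column w2 from the other rows.
After both pivots, the entry at constraint row 1, column x2 is 1/2.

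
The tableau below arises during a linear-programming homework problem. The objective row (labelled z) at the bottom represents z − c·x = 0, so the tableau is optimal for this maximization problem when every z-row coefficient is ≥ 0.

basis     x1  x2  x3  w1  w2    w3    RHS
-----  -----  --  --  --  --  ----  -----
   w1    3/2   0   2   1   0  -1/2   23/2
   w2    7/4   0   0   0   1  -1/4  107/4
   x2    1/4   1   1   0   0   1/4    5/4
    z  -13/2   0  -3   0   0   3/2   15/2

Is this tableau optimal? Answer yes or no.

The z-row has a negative entry -13/2 in column x1, so it is not optimal.

no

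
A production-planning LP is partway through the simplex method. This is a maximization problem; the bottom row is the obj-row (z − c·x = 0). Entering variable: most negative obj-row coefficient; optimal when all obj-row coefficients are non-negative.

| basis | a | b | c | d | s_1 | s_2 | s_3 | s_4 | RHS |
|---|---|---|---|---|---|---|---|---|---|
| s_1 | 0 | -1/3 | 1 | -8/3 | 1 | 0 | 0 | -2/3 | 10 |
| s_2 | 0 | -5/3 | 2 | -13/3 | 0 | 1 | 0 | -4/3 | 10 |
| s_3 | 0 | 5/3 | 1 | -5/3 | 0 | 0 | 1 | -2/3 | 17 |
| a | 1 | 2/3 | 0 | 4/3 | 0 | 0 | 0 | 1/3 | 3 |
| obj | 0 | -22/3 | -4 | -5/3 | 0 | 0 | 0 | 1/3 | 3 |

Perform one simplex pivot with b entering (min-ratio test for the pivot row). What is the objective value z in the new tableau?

36

Ratio test on column b — row 1: entry -1/3 ≤ 0; row 2: entry -5/3 ≤ 0; row 3: 17/(5/3) = 51/5; row 4: 3/(2/3) = 9/2. Minimum is 9/2 at row 4 (a leaves); pivot element 2/3.
Pivot on row 4; the obj-row RHS becomes 3 − (-22/3)·(9/2) = 36.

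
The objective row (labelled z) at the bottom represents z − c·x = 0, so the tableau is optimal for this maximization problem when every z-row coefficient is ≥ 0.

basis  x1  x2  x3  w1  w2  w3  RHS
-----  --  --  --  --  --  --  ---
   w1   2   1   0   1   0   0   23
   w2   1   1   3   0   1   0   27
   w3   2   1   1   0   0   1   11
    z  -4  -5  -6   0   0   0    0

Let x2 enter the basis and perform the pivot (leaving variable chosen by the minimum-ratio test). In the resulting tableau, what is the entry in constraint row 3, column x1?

2

Ratio test on column x2 — row 1: 23/1 = 23; row 2: 27/1 = 27; row 3: 11/1 = 11. Minimum is 11 at row 3 (w3 leaves); pivot element 1.
Divide row 3 by 1; eliminate column x2 from the other rows.
In the new row 3, the x1 entry is the old entry divided by the pivot: 2/1 = 2.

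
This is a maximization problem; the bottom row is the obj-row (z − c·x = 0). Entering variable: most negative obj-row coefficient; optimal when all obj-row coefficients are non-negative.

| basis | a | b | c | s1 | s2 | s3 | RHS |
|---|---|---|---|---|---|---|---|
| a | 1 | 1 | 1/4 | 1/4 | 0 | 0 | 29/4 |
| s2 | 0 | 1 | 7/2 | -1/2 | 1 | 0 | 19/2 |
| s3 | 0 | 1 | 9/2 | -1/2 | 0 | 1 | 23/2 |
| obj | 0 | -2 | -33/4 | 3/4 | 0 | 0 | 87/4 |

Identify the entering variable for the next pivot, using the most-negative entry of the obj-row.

Negative obj-row entries: b: -2, c: -33/4.
The most negative is -33/4 in column c, so c enters.

c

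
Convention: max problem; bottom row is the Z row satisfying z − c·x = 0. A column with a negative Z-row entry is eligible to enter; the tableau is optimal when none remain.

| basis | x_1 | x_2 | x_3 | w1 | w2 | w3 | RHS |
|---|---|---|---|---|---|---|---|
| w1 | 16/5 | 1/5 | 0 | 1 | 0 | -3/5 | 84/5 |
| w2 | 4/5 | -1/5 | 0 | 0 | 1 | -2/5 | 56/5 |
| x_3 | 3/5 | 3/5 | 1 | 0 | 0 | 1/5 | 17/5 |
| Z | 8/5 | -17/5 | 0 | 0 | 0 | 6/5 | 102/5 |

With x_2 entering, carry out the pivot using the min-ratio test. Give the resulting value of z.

119/3

Ratio test on column x_2 — row 1: (84/5)/(1/5) = 84; row 2: entry -1/5 ≤ 0; row 3: (17/5)/(3/5) = 17/3. Minimum is 17/3 at row 3 (x_3 leaves); pivot element 3/5.
Pivot on row 3; the Z-row RHS becomes 102/5 − (-17/5)·(17/3) = 119/3.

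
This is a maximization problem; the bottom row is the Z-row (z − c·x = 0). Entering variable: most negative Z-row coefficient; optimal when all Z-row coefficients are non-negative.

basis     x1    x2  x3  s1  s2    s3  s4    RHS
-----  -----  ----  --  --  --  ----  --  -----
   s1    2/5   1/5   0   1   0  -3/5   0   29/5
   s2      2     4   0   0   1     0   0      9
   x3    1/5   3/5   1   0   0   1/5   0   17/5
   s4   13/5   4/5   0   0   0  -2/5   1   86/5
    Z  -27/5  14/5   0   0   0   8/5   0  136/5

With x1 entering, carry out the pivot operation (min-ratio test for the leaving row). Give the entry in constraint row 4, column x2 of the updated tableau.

-22/5

Ratio test on column x1 — row 1: (29/5)/(2/5) = 29/2; row 2: 9/2 = 9/2; row 3: (17/5)/(1/5) = 17; row 4: (86/5)/(13/5) = 86/13. Minimum is 9/2 at row 2 (s2 leaves); pivot element 2.
Divide row 2 by 2; eliminate column x1 from the other rows.
Row 4 update in column x2: 4/5 − (13/5)·2 = -22/5.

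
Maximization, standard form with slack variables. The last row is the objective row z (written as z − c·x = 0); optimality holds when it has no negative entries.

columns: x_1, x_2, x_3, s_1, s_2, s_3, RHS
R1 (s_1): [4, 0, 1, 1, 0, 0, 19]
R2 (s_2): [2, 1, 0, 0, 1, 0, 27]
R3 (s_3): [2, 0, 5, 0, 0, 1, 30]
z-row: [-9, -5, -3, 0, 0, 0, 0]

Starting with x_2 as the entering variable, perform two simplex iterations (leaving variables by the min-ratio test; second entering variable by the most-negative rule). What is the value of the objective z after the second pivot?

Ratio test on column x_2 — row 1: entry 0 ≤ 0; row 2: 27/1 = 27; row 3: entry 0 ≤ 0. Minimum is 27 at row 2 (s_2 leaves); pivot element 1.
Pivot on row 2; the z-row RHS becomes 0 − (-5)·27 = 135.
Next entering variable (most negative z-row entry -3): x_3.
Ratio test on column x_3 — row 1: 19/1 = 19; row 2: entry 0 ≤ 0; row 3: 30/5 = 6. Minimum is 6 at row 3 (s_3 leaves); pivot element 5.
After the second pivot the z-row RHS is 135 − (-3)·6 = 153.

153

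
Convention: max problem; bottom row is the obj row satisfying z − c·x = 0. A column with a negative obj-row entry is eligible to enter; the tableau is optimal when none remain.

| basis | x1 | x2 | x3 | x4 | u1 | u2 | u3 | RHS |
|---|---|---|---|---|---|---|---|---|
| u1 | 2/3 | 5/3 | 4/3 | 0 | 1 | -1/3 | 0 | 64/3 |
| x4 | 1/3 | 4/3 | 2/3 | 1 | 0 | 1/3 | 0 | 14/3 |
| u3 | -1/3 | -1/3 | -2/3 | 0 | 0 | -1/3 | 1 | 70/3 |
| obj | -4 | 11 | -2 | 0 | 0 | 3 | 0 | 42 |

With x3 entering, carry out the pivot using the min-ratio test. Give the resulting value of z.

Ratio test on column x3 — row 1: (64/3)/(4/3) = 16; row 2: (14/3)/(2/3) = 7; row 3: entry -2/3 ≤ 0. Minimum is 7 at row 2 (x4 leaves); pivot element 2/3.
Pivot on row 2; the obj-row RHS becomes 42 − (-2)·7 = 56.

56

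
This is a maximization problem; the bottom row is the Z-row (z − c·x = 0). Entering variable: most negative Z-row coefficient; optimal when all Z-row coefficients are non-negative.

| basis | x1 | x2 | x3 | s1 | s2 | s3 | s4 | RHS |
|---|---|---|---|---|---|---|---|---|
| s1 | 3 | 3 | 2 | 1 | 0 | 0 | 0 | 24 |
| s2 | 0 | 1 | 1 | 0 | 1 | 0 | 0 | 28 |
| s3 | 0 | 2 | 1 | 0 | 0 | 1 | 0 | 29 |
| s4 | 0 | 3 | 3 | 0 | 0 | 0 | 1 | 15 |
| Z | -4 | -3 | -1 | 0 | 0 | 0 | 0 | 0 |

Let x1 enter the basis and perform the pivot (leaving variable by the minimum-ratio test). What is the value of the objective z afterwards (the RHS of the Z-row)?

32

Ratio test on column x1 — row 1: 24/3 = 8; row 2: entry 0 ≤ 0; row 3: entry 0 ≤ 0; row 4: entry 0 ≤ 0. Minimum is 8 at row 1 (s1 leaves); pivot element 3.
Pivot on row 1; the Z-row RHS becomes 0 − (-4)·8 = 32.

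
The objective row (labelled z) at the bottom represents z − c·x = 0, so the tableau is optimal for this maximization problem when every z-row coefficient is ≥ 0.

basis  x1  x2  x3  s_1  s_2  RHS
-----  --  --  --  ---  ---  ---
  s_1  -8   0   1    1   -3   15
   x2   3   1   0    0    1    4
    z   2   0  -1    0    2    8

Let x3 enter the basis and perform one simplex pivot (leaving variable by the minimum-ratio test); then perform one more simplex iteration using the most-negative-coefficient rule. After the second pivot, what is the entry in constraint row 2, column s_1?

Ratio test on column x3 — row 1: 15/1 = 15; row 2: entry 0 ≤ 0. Minimum is 15 at row 1 (s_1 leaves); pivot element 1.
Divide row 1 by 1; eliminate column x3 from the other rows.
Second iteration: most negative z-row entry is -6 in column x1, so x1 enters.
Ratio test on column x1 — row 1: entry -8 ≤ 0; row 2: 4/3 = 4/3. Minimum is 4/3 at row 2 (x2 leaves); pivot element 3.
Divide row 2 by 3; eliminate column x1 from the other rows.
After both pivots, the entry at constraint row 2, column s_1 is 0.

0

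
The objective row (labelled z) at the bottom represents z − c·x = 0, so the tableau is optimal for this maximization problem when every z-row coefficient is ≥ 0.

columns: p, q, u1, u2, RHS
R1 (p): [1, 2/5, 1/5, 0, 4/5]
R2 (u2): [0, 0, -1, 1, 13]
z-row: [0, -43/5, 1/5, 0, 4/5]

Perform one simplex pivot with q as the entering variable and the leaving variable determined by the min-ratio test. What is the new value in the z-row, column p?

43/2

Ratio test on column q — row 1: (4/5)/(2/5) = 2; row 2: entry 0 ≤ 0. Minimum is 2 at row 1 (p leaves); pivot element 2/5.
Divide row 1 by 2/5; eliminate column q from the other rows.
z-row update in column p: 0 − (-43/5)·(5/2) = 43/2.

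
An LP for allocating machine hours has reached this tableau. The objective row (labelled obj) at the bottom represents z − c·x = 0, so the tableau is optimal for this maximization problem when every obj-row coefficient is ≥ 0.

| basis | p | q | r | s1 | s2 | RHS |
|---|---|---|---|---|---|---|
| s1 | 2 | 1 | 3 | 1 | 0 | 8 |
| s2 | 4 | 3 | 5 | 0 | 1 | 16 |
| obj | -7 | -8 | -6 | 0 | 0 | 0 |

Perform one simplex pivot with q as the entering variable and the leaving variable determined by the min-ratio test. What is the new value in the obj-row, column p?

Ratio test on column q — row 1: 8/1 = 8; row 2: 16/3 = 16/3. Minimum is 16/3 at row 2 (s2 leaves); pivot element 3.
Divide row 2 by 3; eliminate column q from the other rows.
obj-row update in column p: -7 − (-8)·(4/3) = 11/3.

11/3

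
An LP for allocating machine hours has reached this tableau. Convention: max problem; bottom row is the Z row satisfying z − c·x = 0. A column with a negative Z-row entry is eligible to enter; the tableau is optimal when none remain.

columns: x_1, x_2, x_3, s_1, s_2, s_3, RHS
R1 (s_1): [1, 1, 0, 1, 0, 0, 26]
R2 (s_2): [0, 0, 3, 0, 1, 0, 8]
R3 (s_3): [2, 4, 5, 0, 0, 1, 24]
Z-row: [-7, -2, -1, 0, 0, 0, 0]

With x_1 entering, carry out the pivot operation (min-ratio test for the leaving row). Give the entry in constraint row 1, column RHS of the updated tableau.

Ratio test on column x_1 — row 1: 26/1 = 26; row 2: entry 0 ≤ 0; row 3: 24/2 = 12. Minimum is 12 at row 3 (s_3 leaves); pivot element 2.
Divide row 3 by 2; eliminate column x_1 from the other rows.
Row 1 update in column RHS: 26 − 1·12 = 14.

14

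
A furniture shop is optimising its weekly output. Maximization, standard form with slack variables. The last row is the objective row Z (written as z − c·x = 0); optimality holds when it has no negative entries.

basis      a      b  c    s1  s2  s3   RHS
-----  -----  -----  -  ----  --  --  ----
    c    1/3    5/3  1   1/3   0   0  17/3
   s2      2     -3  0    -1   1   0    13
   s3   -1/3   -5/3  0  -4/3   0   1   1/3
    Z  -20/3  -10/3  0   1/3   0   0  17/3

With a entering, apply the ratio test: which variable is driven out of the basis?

Column a entries and ratios — c: (17/3)/(1/3) = 17; s2: 13/2 = 13/2; s3: -1/3 ≤ 0, skip.
Smallest ratio is 13/2 in the row of s2, so s2 leaves.

s2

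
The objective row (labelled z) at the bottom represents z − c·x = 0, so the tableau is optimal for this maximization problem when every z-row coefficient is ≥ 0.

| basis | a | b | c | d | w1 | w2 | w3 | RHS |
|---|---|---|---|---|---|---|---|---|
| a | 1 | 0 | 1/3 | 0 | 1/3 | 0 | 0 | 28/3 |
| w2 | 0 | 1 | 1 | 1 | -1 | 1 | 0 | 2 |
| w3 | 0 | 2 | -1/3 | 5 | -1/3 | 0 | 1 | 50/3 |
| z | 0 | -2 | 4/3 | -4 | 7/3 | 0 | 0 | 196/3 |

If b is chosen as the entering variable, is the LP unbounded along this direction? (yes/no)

Column b has positive entries in row(s) 2, 3, so the ratio test bounds it — not unbounded.

no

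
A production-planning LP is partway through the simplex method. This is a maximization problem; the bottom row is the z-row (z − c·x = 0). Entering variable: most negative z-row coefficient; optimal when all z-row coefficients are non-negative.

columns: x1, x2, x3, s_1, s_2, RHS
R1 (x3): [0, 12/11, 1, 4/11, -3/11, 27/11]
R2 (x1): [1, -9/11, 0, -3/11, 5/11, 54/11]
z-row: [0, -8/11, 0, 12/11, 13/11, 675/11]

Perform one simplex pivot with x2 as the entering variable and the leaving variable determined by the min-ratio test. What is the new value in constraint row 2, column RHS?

27/4

Ratio test on column x2 — row 1: (27/11)/(12/11) = 9/4; row 2: entry -9/11 ≤ 0. Minimum is 9/4 at row 1 (x3 leaves); pivot element 12/11.
Divide row 1 by 12/11; eliminate column x2 from the other rows.
Row 2 update in column RHS: 54/11 − (-9/11)·(9/4) = 27/4.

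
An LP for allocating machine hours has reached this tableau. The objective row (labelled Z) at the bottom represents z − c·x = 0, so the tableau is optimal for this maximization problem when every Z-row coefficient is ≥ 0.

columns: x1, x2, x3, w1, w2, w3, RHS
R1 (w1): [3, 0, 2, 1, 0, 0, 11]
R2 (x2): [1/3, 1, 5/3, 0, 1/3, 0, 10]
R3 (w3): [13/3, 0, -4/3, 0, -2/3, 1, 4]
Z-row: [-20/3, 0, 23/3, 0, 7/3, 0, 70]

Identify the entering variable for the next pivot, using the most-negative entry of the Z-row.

x1

Negative Z-row entries: x1: -20/3.
The most negative is -20/3 in column x1, so x1 enters.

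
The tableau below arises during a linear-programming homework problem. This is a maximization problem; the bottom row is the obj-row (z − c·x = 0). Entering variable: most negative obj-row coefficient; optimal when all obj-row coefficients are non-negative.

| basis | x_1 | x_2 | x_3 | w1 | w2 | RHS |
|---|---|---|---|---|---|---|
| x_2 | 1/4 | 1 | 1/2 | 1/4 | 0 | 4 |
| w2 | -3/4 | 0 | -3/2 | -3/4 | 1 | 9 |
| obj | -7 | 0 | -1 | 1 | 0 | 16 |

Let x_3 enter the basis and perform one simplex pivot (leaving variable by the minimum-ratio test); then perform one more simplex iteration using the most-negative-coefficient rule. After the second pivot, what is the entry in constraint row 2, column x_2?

3

Ratio test on column x_3 — row 1: 4/(1/2) = 8; row 2: entry -3/2 ≤ 0. Minimum is 8 at row 1 (x_2 leaves); pivot element 1/2.
Divide row 1 by 1/2; eliminate column x_3 from the other rows.
Second iteration: most negative obj-row entry is -13/2 in column x_1, so x_1 enters.
Ratio test on column x_1 — row 1: 8/(1/2) = 16; row 2: entry 0 ≤ 0. Minimum is 16 at row 1 (x_3 leaves); pivot element 1/2.
Divide row 1 by 1/2; eliminate column x_1 from the other rows.
After both pivots, the entry at constraint row 2, column x_2 is 3.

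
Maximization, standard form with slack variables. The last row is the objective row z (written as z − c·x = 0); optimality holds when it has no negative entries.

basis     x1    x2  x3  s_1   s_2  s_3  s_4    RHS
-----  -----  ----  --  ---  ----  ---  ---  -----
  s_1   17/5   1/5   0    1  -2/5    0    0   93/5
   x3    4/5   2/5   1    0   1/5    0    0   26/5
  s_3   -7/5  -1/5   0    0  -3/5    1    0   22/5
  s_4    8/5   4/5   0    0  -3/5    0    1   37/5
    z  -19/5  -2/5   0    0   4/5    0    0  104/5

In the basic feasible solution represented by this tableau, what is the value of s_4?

s_4 is basic (row 4); its value is the RHS of that row, 37/5.

37/5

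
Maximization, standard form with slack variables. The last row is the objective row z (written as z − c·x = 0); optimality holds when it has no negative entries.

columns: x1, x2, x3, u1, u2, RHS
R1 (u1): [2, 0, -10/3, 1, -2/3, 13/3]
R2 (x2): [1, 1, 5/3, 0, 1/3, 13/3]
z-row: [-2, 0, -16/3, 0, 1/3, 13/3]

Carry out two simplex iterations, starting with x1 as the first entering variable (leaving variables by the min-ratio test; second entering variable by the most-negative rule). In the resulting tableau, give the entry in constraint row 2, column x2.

Ratio test on column x1 — row 1: (13/3)/2 = 13/6; row 2: (13/3)/1 = 13/3. Minimum is 13/6 at row 1 (u1 leaves); pivot element 2.
Divide row 1 by 2; eliminate column x1 from the other rows.
Second iteration: most negative z-row entry is -26/3 in column x3, so x3 enters.
Ratio test on column x3 — row 1: entry -5/3 ≤ 0; row 2: (13/6)/(10/3) = 13/20. Minimum is 13/20 at row 2 (x2 leaves); pivot element 10/3.
Divide row 2 by 10/3; eliminate column x3 from the other rows.
After both pivots, the entry at constraint row 2, column x2 is 3/10.

3/10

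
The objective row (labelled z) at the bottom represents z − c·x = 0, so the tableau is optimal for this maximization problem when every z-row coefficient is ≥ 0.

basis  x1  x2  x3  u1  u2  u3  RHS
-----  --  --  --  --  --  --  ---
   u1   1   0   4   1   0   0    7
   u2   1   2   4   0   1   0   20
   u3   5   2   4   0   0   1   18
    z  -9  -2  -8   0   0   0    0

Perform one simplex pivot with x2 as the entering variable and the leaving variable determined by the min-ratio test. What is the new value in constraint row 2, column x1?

Ratio test on column x2 — row 1: entry 0 ≤ 0; row 2: 20/2 = 10; row 3: 18/2 = 9. Minimum is 9 at row 3 (u3 leaves); pivot element 2.
Divide row 3 by 2; eliminate column x2 from the other rows.
Row 2 update in column x1: 1 − 2·(5/2) = -4.

-4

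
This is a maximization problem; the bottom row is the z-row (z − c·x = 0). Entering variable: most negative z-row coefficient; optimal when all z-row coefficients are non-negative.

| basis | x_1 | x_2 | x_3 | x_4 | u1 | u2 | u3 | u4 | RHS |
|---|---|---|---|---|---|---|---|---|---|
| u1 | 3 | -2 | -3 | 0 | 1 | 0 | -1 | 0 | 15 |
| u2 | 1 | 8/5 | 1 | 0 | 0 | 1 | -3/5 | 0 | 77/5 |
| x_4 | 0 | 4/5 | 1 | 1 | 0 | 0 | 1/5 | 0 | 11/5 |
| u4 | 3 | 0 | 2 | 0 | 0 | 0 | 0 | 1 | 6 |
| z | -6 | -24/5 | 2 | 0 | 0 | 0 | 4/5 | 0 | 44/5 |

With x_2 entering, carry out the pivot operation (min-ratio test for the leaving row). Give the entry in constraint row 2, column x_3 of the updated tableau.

-1

Ratio test on column x_2 — row 1: entry -2 ≤ 0; row 2: (77/5)/(8/5) = 77/8; row 3: (11/5)/(4/5) = 11/4; row 4: entry 0 ≤ 0. Minimum is 11/4 at row 3 (x_4 leaves); pivot element 4/5.
Divide row 3 by 4/5; eliminate column x_2 from the other rows.
Row 2 update in column x_3: 1 − (8/5)·(5/4) = -1.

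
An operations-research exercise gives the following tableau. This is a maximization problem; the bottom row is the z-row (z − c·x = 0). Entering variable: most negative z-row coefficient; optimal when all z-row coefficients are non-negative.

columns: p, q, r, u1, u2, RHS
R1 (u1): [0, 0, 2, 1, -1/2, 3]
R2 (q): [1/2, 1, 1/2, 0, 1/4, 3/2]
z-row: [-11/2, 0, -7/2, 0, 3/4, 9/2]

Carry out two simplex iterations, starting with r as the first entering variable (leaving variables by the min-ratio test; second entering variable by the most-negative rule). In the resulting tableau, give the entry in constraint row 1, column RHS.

Ratio test on column r — row 1: 3/2 = 3/2; row 2: (3/2)/(1/2) = 3. Minimum is 3/2 at row 1 (u1 leaves); pivot element 2.
Divide row 1 by 2; eliminate column r from the other rows.
Second iteration: most negative z-row entry is -11/2 in column p, so p enters.
Ratio test on column p — row 1: entry 0 ≤ 0; row 2: (3/4)/(1/2) = 3/2. Minimum is 3/2 at row 2 (q leaves); pivot element 1/2.
Divide row 2 by 1/2; eliminate column p from the other rows.
After both pivots, the entry at constraint row 1, column RHS is 3/2.

3/2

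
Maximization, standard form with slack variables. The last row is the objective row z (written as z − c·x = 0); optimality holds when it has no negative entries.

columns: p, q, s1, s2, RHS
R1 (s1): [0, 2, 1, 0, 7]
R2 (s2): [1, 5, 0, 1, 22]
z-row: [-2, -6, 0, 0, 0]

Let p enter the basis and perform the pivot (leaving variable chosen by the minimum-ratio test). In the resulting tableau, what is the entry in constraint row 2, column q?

Ratio test on column p — row 1: entry 0 ≤ 0; row 2: 22/1 = 22. Minimum is 22 at row 2 (s2 leaves); pivot element 1.
Divide row 2 by 1; eliminate column p from the other rows.
In the new row 2, the q entry is the old entry divided by the pivot: 5/1 = 5.

5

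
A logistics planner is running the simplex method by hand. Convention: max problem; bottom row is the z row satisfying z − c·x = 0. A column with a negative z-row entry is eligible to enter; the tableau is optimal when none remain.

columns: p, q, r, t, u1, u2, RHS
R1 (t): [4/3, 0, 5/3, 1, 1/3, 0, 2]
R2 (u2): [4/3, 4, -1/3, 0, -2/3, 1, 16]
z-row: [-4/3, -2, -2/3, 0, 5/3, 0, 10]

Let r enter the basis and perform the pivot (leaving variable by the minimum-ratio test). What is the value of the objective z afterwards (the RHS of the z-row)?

54/5

Ratio test on column r — row 1: 2/(5/3) = 6/5; row 2: entry -1/3 ≤ 0. Minimum is 6/5 at row 1 (t leaves); pivot element 5/3.
Pivot on row 1; the z-row RHS becomes 10 − (-2/3)·(6/5) = 54/5.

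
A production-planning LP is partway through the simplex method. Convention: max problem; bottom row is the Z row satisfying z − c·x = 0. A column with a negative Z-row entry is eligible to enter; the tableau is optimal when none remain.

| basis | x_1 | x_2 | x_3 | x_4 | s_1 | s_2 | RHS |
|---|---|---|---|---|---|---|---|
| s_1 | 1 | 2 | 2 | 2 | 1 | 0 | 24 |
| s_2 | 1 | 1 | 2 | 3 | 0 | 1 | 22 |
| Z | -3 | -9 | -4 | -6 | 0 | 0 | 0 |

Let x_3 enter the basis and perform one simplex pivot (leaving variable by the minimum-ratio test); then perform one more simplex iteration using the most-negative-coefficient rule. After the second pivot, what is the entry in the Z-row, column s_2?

-5

Ratio test on column x_3 — row 1: 24/2 = 12; row 2: 22/2 = 11. Minimum is 11 at row 2 (s_2 leaves); pivot element 2.
Divide row 2 by 2; eliminate column x_3 from the other rows.
Second iteration: most negative Z-row entry is -7 in column x_2, so x_2 enters.
Ratio test on column x_2 — row 1: 2/1 = 2; row 2: 11/(1/2) = 22. Minimum is 2 at row 1 (s_1 leaves); pivot element 1.
Divide row 1 by 1; eliminate column x_2 from the other rows.
After both pivots, the entry at the Z-row, column s_2 is -5.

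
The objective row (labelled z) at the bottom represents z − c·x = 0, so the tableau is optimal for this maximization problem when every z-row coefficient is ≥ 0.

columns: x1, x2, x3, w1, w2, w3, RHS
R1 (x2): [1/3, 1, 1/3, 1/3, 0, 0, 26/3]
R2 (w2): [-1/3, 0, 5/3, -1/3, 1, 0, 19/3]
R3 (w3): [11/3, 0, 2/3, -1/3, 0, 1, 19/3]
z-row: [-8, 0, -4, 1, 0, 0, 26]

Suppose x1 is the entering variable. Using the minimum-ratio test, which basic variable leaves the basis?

Column x1 entries and ratios — x2: (26/3)/(1/3) = 26; w2: -1/3 ≤ 0, skip; w3: (19/3)/(11/3) = 19/11.
Smallest ratio is 19/11 in the row of w3, so w3 leaves.

w3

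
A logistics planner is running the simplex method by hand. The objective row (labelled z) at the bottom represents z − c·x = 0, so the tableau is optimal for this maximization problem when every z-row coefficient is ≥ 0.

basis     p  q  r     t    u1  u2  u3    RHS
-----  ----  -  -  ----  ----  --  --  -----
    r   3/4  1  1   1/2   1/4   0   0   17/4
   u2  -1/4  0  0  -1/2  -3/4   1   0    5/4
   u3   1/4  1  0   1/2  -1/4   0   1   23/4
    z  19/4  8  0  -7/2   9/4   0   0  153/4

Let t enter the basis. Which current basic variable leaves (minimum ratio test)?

Column t entries and ratios — r: (17/4)/(1/2) = 17/2; u2: -1/2 ≤ 0, skip; u3: (23/4)/(1/2) = 23/2.
Smallest ratio is 17/2 in the row of r, so r leaves.

r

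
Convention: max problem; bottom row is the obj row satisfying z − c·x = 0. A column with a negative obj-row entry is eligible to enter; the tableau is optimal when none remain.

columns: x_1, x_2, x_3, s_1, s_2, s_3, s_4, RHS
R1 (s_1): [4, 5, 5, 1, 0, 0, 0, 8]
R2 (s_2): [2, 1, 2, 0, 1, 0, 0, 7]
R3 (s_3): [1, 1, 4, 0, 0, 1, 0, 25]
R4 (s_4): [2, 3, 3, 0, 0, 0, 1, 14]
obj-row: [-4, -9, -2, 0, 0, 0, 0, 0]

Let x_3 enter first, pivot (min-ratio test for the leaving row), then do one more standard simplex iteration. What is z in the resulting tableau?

72/5

Ratio test on column x_3 — row 1: 8/5 = 8/5; row 2: 7/2 = 7/2; row 3: 25/4 = 25/4; row 4: 14/3 = 14/3. Minimum is 8/5 at row 1 (s_1 leaves); pivot element 5.
Pivot on row 1; the obj-row RHS becomes 0 − (-2)·(8/5) = 16/5.
Next entering variable (most negative obj-row entry -7): x_2.
Ratio test on column x_2 — row 1: (8/5)/1 = 8/5; row 2: entry -1 ≤ 0; row 3: entry -3 ≤ 0; row 4: entry 0 ≤ 0. Minimum is 8/5 at row 1 (x_3 leaves); pivot element 1.
After the second pivot the obj-row RHS is 16/5 − (-7)·(8/5) = 72/5.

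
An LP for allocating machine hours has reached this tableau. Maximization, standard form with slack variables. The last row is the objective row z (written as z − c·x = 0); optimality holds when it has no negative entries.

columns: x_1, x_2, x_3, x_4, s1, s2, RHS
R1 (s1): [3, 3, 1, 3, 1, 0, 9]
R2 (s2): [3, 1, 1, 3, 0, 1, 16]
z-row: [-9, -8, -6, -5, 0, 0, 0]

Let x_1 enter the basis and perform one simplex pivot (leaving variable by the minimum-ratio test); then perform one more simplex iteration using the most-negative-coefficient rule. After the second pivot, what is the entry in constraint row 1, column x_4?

3

Ratio test on column x_1 — row 1: 9/3 = 3; row 2: 16/3 = 16/3. Minimum is 3 at row 1 (s1 leaves); pivot element 3.
Divide row 1 by 3; eliminate column x_1 from the other rows.
Second iteration: most negative z-row entry is -3 in column x_3, so x_3 enters.
Ratio test on column x_3 — row 1: 3/(1/3) = 9; row 2: entry 0 ≤ 0. Minimum is 9 at row 1 (x_1 leaves); pivot element 1/3.
Divide row 1 by 1/3; eliminate column x_3 from the other rows.
After both pivots, the entry at constraint row 1, column x_4 is 3.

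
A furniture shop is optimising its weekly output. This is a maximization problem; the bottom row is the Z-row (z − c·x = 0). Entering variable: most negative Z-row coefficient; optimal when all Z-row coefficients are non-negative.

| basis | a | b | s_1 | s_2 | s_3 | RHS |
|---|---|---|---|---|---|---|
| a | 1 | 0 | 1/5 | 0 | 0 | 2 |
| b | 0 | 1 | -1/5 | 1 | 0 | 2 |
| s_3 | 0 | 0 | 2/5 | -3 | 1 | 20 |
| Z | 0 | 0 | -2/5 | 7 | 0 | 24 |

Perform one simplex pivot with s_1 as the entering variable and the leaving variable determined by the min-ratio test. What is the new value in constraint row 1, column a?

5

Ratio test on column s_1 — row 1: 2/(1/5) = 10; row 2: entry -1/5 ≤ 0; row 3: 20/(2/5) = 50. Minimum is 10 at row 1 (a leaves); pivot element 1/5.
Divide row 1 by 1/5; eliminate column s_1 from the other rows.
In the new row 1, the a entry is the old entry divided by the pivot: 1/(1/5) = 5.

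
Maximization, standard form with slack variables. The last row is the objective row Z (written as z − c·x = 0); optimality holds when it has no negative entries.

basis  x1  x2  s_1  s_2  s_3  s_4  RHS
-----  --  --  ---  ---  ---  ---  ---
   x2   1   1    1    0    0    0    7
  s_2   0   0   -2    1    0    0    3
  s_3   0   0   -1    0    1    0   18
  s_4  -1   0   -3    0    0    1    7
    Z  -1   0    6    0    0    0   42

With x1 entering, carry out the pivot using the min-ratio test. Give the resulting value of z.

49

Ratio test on column x1 — row 1: 7/1 = 7; row 2: entry 0 ≤ 0; row 3: entry 0 ≤ 0; row 4: entry -1 ≤ 0. Minimum is 7 at row 1 (x2 leaves); pivot element 1.
Pivot on row 1; the Z-row RHS becomes 42 − (-1)·7 = 49.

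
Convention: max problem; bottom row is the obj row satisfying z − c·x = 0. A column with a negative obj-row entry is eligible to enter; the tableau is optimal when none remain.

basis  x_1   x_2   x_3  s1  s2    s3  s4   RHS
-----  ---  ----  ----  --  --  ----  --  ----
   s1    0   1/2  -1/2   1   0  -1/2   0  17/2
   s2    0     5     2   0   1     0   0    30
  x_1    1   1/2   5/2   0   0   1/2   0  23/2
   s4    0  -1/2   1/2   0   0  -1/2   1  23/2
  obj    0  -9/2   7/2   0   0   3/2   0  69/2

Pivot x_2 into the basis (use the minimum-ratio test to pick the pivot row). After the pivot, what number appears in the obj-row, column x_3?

Ratio test on column x_2 — row 1: (17/2)/(1/2) = 17; row 2: 30/5 = 6; row 3: (23/2)/(1/2) = 23; row 4: entry -1/2 ≤ 0. Minimum is 6 at row 2 (s2 leaves); pivot element 5.
Divide row 2 by 5; eliminate column x_2 from the other rows.
obj-row update in column x_3: 7/2 − (-9/2)·(2/5) = 53/10.

53/10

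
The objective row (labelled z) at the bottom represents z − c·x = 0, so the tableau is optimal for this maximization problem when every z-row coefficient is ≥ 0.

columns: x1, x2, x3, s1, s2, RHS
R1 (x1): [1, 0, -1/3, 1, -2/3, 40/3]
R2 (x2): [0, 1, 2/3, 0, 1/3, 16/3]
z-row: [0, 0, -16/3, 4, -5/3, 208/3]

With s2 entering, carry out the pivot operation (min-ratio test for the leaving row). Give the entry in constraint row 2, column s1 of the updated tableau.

0

Ratio test on column s2 — row 1: entry -2/3 ≤ 0; row 2: (16/3)/(1/3) = 16. Minimum is 16 at row 2 (x2 leaves); pivot element 1/3.
Divide row 2 by 1/3; eliminate column s2 from the other rows.
In the new row 2, the s1 entry is the old entry divided by the pivot: 0/(1/3) = 0.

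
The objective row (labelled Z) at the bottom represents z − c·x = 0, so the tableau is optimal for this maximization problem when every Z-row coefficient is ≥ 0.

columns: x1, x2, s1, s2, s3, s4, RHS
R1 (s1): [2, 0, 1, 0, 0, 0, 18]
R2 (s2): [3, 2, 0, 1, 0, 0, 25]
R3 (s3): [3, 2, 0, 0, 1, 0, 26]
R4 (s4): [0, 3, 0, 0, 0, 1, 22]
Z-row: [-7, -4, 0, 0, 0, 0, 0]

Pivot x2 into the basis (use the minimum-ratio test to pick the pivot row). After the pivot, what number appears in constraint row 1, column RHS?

Ratio test on column x2 — row 1: entry 0 ≤ 0; row 2: 25/2 = 25/2; row 3: 26/2 = 13; row 4: 22/3 = 22/3. Minimum is 22/3 at row 4 (s4 leaves); pivot element 3.
Divide row 4 by 3; eliminate column x2 from the other rows.
Row 1 update in column RHS: 18 − 0·(22/3) = 18.

18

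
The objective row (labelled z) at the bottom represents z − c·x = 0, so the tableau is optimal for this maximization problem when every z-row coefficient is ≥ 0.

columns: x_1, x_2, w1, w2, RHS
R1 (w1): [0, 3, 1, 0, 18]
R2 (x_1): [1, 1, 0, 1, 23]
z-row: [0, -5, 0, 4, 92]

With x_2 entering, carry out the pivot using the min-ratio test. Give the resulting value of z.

122

Ratio test on column x_2 — row 1: 18/3 = 6; row 2: 23/1 = 23. Minimum is 6 at row 1 (w1 leaves); pivot element 3.
Pivot on row 1; the z-row RHS becomes 92 − (-5)·6 = 122.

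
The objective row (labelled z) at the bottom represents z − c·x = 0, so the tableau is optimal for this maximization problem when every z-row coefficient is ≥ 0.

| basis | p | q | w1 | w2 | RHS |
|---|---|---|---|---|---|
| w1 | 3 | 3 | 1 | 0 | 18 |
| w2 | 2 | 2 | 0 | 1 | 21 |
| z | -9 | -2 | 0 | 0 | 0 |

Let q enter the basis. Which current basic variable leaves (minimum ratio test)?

Column q entries and ratios — w1: 18/3 = 6; w2: 21/2 = 21/2.
Smallest ratio is 6 in the row of w1, so w1 leaves.

w1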